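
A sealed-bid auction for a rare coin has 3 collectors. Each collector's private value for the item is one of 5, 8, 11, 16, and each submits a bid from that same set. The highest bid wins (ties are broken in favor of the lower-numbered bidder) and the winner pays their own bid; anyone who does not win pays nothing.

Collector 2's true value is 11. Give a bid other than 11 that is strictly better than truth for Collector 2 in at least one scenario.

Suppose Collector 1 bids 5 and Collector 3 bids 5.
Bid 11: wins, pays 11, utility 11 - 11 = 0.
Bid 8: wins, pays 8, utility 11 - 8 = 3.
So bidding 8 beats truth here (3 > 0).

8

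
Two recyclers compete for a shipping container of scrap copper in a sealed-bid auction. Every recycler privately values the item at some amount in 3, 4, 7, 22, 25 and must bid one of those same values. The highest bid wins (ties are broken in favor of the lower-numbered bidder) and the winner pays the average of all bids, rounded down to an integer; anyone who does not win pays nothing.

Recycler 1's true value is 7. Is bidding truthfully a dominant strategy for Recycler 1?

Consider the case where Recycler 2 bids 3.
Truthful bid 7: wins, pays 5, utility 7 - 5 = 2.
Bid 3 instead: wins, pays 3, utility 7 - 3 = 4.
Since 4 > 2, bidding 3 is strictly better here, so truthful bidding is not dominant.

No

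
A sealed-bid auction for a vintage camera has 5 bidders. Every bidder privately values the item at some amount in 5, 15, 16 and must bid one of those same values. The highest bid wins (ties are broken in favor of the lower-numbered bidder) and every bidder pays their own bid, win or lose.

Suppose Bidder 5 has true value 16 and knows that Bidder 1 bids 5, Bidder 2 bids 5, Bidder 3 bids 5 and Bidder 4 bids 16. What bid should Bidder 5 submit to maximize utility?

5

Bid 5: loses but pays 5, utility -5.
Bid 15: loses but pays 15, utility -15.
Bid 16: loses but pays 16, utility -16.
The best choice is 5 with utility -5.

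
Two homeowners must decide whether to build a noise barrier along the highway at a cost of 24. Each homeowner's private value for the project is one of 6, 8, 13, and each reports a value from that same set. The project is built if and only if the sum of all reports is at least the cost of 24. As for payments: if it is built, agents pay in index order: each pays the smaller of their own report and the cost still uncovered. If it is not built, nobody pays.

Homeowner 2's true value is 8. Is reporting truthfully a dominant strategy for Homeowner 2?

Yes

Check each profile of the others' reports and compare truth against every alternative report.
Others report (6): truth gives 0, best alternative gives 0.
Others report (8): truth gives 0, best alternative gives 0.
Others report (13): truth gives 0, best alternative gives 0.
In every case the truthful report is at least as good as any alternative, so it is a dominant strategy.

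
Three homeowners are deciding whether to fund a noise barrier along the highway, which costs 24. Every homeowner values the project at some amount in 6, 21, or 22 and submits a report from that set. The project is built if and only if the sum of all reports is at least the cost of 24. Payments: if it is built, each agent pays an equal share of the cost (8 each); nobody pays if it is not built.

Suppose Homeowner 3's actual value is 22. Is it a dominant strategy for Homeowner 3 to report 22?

Yes

Check each profile of the others' reports and compare truth against every alternative report.
Others report (6, 6): truth gives 14, best alternative gives 14.
Others report (6, 21): truth gives 14, best alternative gives 14.
Others report (6, 22): truth gives 14, best alternative gives 14.
Others report (21, 6): truth gives 14, best alternative gives 14.
Others report (21, 21): truth gives 14, best alternative gives 14.
Others report (21, 22): truth gives 14, best alternative gives 14.
(Remaining 3 profiles checked similarly; truth is weakly best in each.)
In every case the truthful report is at least as good as any alternative, so it is a dominant strategy.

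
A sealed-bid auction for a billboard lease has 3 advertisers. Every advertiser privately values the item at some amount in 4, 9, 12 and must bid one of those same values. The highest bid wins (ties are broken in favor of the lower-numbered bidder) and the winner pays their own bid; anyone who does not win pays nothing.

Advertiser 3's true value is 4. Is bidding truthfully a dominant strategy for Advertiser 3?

Check each profile of the others' bids and compare truth against every alternative bid.
Others bid (4, 4): truth gives 0, best alternative gives -5.
Others bid (4, 9): truth gives 0, best alternative gives 0.
Others bid (4, 12): truth gives 0, best alternative gives 0.
Others bid (9, 4): truth gives 0, best alternative gives 0.
Others bid (9, 9): truth gives 0, best alternative gives 0.
Others bid (9, 12): truth gives 0, best alternative gives 0.
(Remaining 3 profiles checked similarly; truth is weakly best in each.)
In every case the truthful bid is at least as good as any alternative, so it is a dominant strategy.

Yes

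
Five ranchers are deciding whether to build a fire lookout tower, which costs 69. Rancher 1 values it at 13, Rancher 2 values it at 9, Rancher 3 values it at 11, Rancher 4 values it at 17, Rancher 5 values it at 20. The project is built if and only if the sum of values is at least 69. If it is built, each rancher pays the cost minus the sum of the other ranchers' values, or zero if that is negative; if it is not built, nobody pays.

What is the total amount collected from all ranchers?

65

Total value 70 ≥ cost 69, so it is built.
Rancher 1: others sum to 57; max(0, 69 - 57) = 12.
Rancher 2: others sum to 61; max(0, 69 - 61) = 8.
Rancher 3: others sum to 59; max(0, 69 - 59) = 10.
Rancher 4: others sum to 53; max(0, 69 - 53) = 16.
Rancher 5: others sum to 50; max(0, 69 - 50) = 19.
Total collected = 12 + 8 + 10 + 16 + 19 = 65.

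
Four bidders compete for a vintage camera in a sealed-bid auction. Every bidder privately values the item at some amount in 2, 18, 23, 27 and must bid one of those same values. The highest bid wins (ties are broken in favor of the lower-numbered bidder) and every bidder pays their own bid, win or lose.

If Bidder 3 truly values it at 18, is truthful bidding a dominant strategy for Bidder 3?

No

Consider the case where Bidder 1 bids 2, Bidder 2 bids 2 and Bidder 4 bids 23.
Truthful bid 18: loses but pays 18, utility -18.
Bid 2 instead: loses but pays 2, utility -2.
Since -2 > -18, bidding 2 is strictly better here, so truthful bidding is not dominant.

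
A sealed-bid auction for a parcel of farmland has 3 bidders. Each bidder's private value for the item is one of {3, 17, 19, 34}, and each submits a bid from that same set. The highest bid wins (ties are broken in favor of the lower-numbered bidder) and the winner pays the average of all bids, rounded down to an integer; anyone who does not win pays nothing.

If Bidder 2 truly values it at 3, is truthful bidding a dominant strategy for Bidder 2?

Check each profile of the others' bids and compare truth against every alternative bid.
Others bid (3, 17): truth gives 0, best alternative gives -9.
Others bid (3, 3): truth gives 0, best alternative gives -4.
Others bid (3, 19): truth gives 0, best alternative gives 0.
Others bid (3, 34): truth gives 0, best alternative gives 0.
Others bid (17, 3): truth gives 0, best alternative gives 0.
Others bid (17, 17): truth gives 0, best alternative gives 0.
(Remaining 10 profiles checked similarly; truth is weakly best in each.)
In every case the truthful bid is at least as good as any alternative, so it is a dominant strategy.

Yes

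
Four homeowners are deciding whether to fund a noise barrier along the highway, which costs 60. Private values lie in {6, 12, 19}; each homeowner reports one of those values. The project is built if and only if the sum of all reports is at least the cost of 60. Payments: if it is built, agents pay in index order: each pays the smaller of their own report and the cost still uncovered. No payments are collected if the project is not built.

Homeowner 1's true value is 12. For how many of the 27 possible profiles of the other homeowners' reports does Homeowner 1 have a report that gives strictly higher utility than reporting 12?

Others report (19, 19, 19): truth gives 0; report 6 gives 6 > 0. Violating.
Others report (6, 6, 6): truth gives 0; no alternative beats it.
Others report (6, 6, 12): truth gives 0; no alternative beats it.
(Checking all 27 profiles: 1 has a profitable deviation, 26 do not.)

1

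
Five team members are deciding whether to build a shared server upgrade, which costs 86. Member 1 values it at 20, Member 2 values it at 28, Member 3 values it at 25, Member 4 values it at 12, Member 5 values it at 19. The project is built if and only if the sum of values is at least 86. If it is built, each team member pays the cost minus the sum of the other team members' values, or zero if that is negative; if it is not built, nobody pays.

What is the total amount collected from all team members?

Total value 104 ≥ cost 86, so it is built.
Member 1: others sum to 84; max(0, 86 - 84) = 2.
Member 2: others sum to 76; max(0, 86 - 76) = 10.
Member 3: others sum to 79; max(0, 86 - 79) = 7.
Member 4: others sum to 92; max(0, 86 - 92) = 0.
Member 5: others sum to 85; max(0, 86 - 85) = 1.
Total collected = 2 + 10 + 7 + 0 + 1 = 20.

20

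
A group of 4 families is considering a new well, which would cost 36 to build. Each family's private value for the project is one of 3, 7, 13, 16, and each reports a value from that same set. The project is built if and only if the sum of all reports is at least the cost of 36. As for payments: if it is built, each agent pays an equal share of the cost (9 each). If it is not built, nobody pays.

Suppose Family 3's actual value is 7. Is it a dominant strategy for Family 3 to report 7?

No

Consider the case where Family 1 reports 3, Family 2 reports 13 and Family 4 reports 13.
Truthful report 7: project built, pays 9, utility 7 - 9 = -2.
Report 3 instead: project not built, utility 0.
Since 0 > -2, reporting 3 is strictly better here, so truthful reporting is not dominant.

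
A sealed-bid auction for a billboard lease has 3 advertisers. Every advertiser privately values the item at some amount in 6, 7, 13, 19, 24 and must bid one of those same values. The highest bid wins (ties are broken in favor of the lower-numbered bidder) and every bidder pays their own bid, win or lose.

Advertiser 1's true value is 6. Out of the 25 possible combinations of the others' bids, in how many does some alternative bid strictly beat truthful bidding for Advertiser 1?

Others bid (6, 7): truth gives -6; bid 7 gives -1 > -6. Violating.
Others bid (7, 6): truth gives -6; bid 7 gives -1 > -6. Violating.
Others bid (7, 7): truth gives -6; bid 7 gives -1 > -6. Violating.
Others bid (6, 6): truth gives 0; no alternative beats it.
Others bid (6, 13): truth gives -6; no alternative beats it.
(Checking all 25 profiles: 3 have a profitable deviation, 22 do not.)

3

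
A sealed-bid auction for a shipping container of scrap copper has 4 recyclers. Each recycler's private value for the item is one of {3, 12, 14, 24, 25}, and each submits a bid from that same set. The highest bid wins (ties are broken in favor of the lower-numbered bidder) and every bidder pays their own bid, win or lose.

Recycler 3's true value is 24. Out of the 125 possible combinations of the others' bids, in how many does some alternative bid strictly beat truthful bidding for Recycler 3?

101

Others bid (3, 3, 3): truth gives 0; bid 12 gives 12 > 0. Violating.
Others bid (3, 3, 12): truth gives 0; bid 12 gives 12 > 0. Violating.
Others bid (3, 3, 14): truth gives 0; bid 14 gives 10 > 0. Violating.
Others bid (3, 3, 25): truth gives -24; bid 25 gives -1 > -24. Violating.
Others bid (3, 3, 24): truth gives 0; no alternative beats it.
Others bid (3, 12, 24): truth gives 0; no alternative beats it.
(Checking all 125 profiles: 101 have a profitable deviation, 24 do not.)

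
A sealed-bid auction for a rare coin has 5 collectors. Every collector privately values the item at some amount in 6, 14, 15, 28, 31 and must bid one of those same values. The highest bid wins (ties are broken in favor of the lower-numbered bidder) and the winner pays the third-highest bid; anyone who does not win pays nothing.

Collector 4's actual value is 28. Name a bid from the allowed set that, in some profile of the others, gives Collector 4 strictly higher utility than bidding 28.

Suppose Collector 1 bids 6, Collector 2 bids 6, Collector 3 bids 6 and Collector 5 bids 31.
Bid 28: loses, pays 0, utility 0.
Bid 31: wins, pays 6, utility 28 - 6 = 22.
So bidding 31 beats truth here (22 > 0).

31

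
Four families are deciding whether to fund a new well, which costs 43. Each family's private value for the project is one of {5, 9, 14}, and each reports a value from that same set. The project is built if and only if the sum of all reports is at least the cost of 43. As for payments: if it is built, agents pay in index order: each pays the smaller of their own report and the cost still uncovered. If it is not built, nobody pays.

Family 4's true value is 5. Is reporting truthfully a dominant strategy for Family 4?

Check each profile of the others' reports and compare truth against every alternative report.
Others report (9, 14, 14): truth gives 0, best alternative gives -1.
Others report (14, 9, 14): truth gives 0, best alternative gives -1.
Others report (14, 14, 9): truth gives 0, best alternative gives -1.
Others report (14, 14, 14): truth gives 4, best alternative gives 4.
Others report (5, 5, 5): truth gives 0, best alternative gives 0.
Others report (5, 5, 9): truth gives 0, best alternative gives 0.
(Remaining 21 profiles checked similarly; truth is weakly best in each.)
In every case the truthful report is at least as good as any alternative, so it is a dominant strategy.

Yes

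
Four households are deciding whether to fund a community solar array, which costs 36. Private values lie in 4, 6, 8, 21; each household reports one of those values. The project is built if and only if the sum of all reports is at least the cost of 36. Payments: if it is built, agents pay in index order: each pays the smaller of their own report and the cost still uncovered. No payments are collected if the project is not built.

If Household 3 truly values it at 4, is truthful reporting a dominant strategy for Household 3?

Yes

Check each profile of the others' reports and compare truth against every alternative report.
Others report (4, 6, 21): truth gives 0, best alternative gives -2.
Others report (4, 8, 21): truth gives 0, best alternative gives -2.
Others report (4, 21, 6): truth gives 0, best alternative gives -2.
Others report (4, 21, 8): truth gives 0, best alternative gives -2.
Others report (4, 21, 21): truth gives 0, best alternative gives -2.
Others report (6, 4, 21): truth gives 0, best alternative gives -2.
(Remaining 58 profiles checked similarly; truth is weakly best in each.)
In every case the truthful report is at least as good as any alternative, so it is a dominant strategy.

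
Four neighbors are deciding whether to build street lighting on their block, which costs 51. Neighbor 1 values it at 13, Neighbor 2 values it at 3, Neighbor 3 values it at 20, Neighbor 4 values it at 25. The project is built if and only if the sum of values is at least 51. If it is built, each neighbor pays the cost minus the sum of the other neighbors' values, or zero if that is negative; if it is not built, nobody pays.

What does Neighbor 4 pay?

15

Total value 61 ≥ cost 51, so the project is built.
The other neighbors' values sum to 36.
Cost minus that sum is 51 - 36 = 15.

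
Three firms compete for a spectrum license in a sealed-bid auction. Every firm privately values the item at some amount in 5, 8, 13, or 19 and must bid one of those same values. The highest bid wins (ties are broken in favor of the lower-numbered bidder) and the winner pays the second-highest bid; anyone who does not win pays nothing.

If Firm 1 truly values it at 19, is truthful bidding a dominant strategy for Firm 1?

Check each profile of the others' bids and compare truth against every alternative bid.
Others bid (5, 5): truth gives 14, best alternative gives 14.
Others bid (5, 8): truth gives 11, best alternative gives 11.
Others bid (8, 5): truth gives 11, best alternative gives 11.
Others bid (8, 8): truth gives 11, best alternative gives 11.
Others bid (5, 13): truth gives 6, best alternative gives 6.
Others bid (8, 13): truth gives 6, best alternative gives 6.
(Remaining 10 profiles checked similarly; truth is weakly best in each.)
In every case the truthful bid is at least as good as any alternative, so it is a dominant strategy.

Yes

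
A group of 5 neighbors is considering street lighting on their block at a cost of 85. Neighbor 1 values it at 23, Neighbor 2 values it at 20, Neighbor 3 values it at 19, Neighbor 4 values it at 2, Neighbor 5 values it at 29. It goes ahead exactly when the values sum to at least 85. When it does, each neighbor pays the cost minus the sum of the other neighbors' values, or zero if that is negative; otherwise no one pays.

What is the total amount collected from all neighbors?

Total value 93 ≥ cost 85, so it is built.
Neighbor 1: others sum to 70; max(0, 85 - 70) = 15.
Neighbor 2: others sum to 73; max(0, 85 - 73) = 12.
Neighbor 3: others sum to 74; max(0, 85 - 74) = 11.
Neighbor 4: others sum to 91; max(0, 85 - 91) = 0.
Neighbor 5: others sum to 64; max(0, 85 - 64) = 21.
Total collected = 15 + 12 + 11 + 0 + 21 = 59.

59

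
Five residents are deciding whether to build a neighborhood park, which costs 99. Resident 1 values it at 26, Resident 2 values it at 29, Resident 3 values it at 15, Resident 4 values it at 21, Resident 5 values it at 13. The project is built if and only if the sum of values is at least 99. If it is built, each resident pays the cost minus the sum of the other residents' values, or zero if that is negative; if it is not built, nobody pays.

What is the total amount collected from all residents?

Total value 104 ≥ cost 99, so it is built.
Resident 1: others sum to 78; max(0, 99 - 78) = 21.
Resident 2: others sum to 75; max(0, 99 - 75) = 24.
Resident 3: others sum to 89; max(0, 99 - 89) = 10.
Resident 4: others sum to 83; max(0, 99 - 83) = 16.
Resident 5: others sum to 91; max(0, 99 - 91) = 8.
Total collected = 21 + 24 + 10 + 16 + 8 = 79.

79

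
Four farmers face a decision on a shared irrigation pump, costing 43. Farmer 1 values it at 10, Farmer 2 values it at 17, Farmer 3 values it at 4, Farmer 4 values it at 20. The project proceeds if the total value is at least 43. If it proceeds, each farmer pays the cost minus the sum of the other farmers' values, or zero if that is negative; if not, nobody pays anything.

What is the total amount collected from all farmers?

23

Total value 51 ≥ cost 43, so it is built.
Farmer 1: others sum to 41; max(0, 43 - 41) = 2.
Farmer 2: others sum to 34; max(0, 43 - 34) = 9.
Farmer 3: others sum to 47; max(0, 43 - 47) = 0.
Farmer 4: others sum to 31; max(0, 43 - 31) = 12.
Total collected = 2 + 9 + 0 + 12 = 23.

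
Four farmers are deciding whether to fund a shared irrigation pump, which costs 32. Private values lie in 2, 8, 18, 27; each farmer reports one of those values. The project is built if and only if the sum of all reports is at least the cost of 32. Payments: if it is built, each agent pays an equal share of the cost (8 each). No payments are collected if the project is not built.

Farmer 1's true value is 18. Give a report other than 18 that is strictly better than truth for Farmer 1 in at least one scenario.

27

Suppose Farmer 2 reports 2, Farmer 3 reports 2 and Farmer 4 reports 2.
Report 18: project not built, utility 0.
Report 27: project built, pays 8, utility 18 - 8 = 10.
So reporting 27 beats truth here (10 > 0).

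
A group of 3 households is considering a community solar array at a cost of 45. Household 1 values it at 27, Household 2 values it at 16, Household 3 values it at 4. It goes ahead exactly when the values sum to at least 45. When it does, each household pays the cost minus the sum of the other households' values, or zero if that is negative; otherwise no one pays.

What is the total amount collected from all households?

Total value 47 ≥ cost 45, so it is built.
Household 1: others sum to 20; max(0, 45 - 20) = 25.
Household 2: others sum to 31; max(0, 45 - 31) = 14.
Household 3: others sum to 43; max(0, 45 - 43) = 2.
Total collected = 25 + 14 + 2 = 41.

41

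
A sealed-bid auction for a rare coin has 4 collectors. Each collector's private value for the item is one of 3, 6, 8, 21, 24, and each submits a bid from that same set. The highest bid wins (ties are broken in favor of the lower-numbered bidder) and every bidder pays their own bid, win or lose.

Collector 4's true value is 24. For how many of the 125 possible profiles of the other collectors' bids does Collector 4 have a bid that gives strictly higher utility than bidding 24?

88

Others bid (3, 3, 3): truth gives 0; bid 6 gives 18 > 0. Violating.
Others bid (3, 3, 6): truth gives 0; bid 8 gives 16 > 0. Violating.
Others bid (3, 3, 8): truth gives 0; bid 21 gives 3 > 0. Violating.
Others bid (3, 3, 24): truth gives -24; bid 3 gives -3 > -24. Violating.
Others bid (3, 3, 21): truth gives 0; no alternative beats it.
Others bid (3, 6, 21): truth gives 0; no alternative beats it.
(Checking all 125 profiles: 88 have a profitable deviation, 37 do not.)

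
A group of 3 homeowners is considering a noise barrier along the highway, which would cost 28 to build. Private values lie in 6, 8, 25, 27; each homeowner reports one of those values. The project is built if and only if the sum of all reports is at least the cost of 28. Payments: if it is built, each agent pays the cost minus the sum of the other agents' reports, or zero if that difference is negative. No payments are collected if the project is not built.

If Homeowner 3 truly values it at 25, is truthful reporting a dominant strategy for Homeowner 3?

Yes

Check each profile of the others' reports and compare truth against every alternative report.
Others report (6, 25): truth gives 25, best alternative gives 25.
Others report (6, 27): truth gives 25, best alternative gives 25.
Others report (8, 25): truth gives 25, best alternative gives 25.
Others report (8, 27): truth gives 25, best alternative gives 25.
Others report (25, 6): truth gives 25, best alternative gives 25.
Others report (25, 8): truth gives 25, best alternative gives 25.
(Remaining 10 profiles checked similarly; truth is weakly best in each.)
In every case the truthful report is at least as good as any alternative, so it is a dominant strategy.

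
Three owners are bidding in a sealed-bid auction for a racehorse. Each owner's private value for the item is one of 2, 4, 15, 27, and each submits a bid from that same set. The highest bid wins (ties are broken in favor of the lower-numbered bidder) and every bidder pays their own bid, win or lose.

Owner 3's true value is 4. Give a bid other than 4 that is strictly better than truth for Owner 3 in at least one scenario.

Suppose Owner 1 bids 2 and Owner 2 bids 4.
Bid 4: loses but pays 4, utility -4.
Bid 2: loses but pays 2, utility -2.
So bidding 2 beats truth here (-2 > -4).

2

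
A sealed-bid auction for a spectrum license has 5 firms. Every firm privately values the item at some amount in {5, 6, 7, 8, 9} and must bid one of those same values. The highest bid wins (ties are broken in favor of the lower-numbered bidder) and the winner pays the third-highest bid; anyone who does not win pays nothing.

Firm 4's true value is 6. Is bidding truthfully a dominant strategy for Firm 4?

No

Consider the case where Firm 1 bids 5, Firm 2 bids 5, Firm 3 bids 5 and Firm 5 bids 7.
Truthful bid 6: loses, pays 0, utility 0.
Bid 7 instead: wins, pays 5, utility 6 - 5 = 1.
Since 1 > 0, bidding 7 is strictly better here, so truthful bidding is not dominant.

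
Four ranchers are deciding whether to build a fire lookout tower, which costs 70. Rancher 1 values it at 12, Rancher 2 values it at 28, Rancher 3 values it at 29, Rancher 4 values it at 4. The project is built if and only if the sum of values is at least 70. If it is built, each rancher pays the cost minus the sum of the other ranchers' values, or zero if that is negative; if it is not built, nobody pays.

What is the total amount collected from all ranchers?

Total value 73 ≥ cost 70, so it is built.
Rancher 1: others sum to 61; max(0, 70 - 61) = 9.
Rancher 2: others sum to 45; max(0, 70 - 45) = 25.
Rancher 3: others sum to 44; max(0, 70 - 44) = 26.
Rancher 4: others sum to 69; max(0, 70 - 69) = 1.
Total collected = 9 + 25 + 26 + 1 = 61.

61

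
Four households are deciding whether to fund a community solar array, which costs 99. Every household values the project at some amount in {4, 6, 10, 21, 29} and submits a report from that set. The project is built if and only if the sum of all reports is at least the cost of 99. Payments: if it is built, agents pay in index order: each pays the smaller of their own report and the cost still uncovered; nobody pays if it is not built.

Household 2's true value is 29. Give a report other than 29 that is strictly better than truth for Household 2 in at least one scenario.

21

Suppose Household 1 reports 21, Household 3 reports 29 and Household 4 reports 29.
Report 29: project built, pays 29, utility 29 - 29 = 0.
Report 21: project built, pays 21, utility 29 - 21 = 8.
So reporting 21 beats truth here (8 > 0).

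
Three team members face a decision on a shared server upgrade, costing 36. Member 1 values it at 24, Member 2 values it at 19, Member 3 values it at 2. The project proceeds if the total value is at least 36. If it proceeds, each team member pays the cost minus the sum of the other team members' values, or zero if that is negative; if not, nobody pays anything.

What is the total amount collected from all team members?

25

Total value 45 ≥ cost 36, so it is built.
Member 1: others sum to 21; max(0, 36 - 21) = 15.
Member 2: others sum to 26; max(0, 36 - 26) = 10.
Member 3: others sum to 43; max(0, 36 - 43) = 0.
Total collected = 15 + 10 + 0 = 25.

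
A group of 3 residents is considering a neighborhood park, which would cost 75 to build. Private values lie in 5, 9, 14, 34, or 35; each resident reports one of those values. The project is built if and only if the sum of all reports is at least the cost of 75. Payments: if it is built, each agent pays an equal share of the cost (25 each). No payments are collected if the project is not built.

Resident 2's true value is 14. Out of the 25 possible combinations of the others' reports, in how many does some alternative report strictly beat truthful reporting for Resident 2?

Others report (34, 34): truth gives -11; report 5 gives 0 > -11. Violating.
Others report (34, 35): truth gives -11; report 5 gives 0 > -11. Violating.
Others report (35, 34): truth gives -11; report 5 gives 0 > -11. Violating.
Others report (5, 5): truth gives 0; no alternative beats it.
Others report (5, 9): truth gives 0; no alternative beats it.
(Checking all 25 profiles: 3 have a profitable deviation, 22 do not.)

3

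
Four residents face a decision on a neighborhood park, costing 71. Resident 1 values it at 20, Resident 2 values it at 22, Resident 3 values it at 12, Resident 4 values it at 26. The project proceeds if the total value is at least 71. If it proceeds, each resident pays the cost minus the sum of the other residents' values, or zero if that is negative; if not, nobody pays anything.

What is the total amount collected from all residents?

44

Total value 80 ≥ cost 71, so it is built.
Resident 1: others sum to 60; max(0, 71 - 60) = 11.
Resident 2: others sum to 58; max(0, 71 - 58) = 13.
Resident 3: others sum to 68; max(0, 71 - 68) = 3.
Resident 4: others sum to 54; max(0, 71 - 54) = 17.
Total collected = 11 + 13 + 3 + 17 = 44.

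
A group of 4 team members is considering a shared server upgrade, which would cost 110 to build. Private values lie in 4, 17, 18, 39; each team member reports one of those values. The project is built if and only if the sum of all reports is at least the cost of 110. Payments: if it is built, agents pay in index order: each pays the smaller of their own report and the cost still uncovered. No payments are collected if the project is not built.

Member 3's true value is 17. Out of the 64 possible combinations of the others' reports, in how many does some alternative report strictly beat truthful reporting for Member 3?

1

Others report (39, 39, 39): truth gives 0; report 4 gives 13 > 0. Violating.
Others report (4, 4, 4): truth gives 0; no alternative beats it.
Others report (4, 4, 17): truth gives 0; no alternative beats it.
(Checking all 64 profiles: 1 has a profitable deviation, 63 do not.)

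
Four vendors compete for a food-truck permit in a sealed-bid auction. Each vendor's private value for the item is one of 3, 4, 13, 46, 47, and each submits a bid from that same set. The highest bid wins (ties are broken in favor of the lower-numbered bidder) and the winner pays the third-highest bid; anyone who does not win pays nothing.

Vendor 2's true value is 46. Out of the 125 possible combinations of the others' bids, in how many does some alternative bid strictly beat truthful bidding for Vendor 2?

Others bid (3, 3, 47): truth gives 0; bid 47 gives 43 > 0. Violating.
Others bid (3, 4, 47): truth gives 0; bid 47 gives 42 > 0. Violating.
Others bid (3, 13, 47): truth gives 0; bid 47 gives 33 > 0. Violating.
Others bid (3, 47, 3): truth gives 0; bid 47 gives 43 > 0. Violating.
Others bid (3, 3, 3): truth gives 43; no alternative beats it.
Others bid (3, 3, 4): truth gives 43; no alternative beats it.
(Checking all 125 profiles: 27 have a profitable deviation, 98 do not.)

27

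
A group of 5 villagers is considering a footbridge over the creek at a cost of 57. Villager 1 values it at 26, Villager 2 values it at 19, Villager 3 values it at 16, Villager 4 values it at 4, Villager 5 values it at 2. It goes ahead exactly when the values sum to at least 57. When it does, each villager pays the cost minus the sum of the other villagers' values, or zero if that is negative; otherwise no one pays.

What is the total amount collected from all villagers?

31

Total value 67 ≥ cost 57, so it is built.
Villager 1: others sum to 41; max(0, 57 - 41) = 16.
Villager 2: others sum to 48; max(0, 57 - 48) = 9.
Villager 3: others sum to 51; max(0, 57 - 51) = 6.
Villager 4: others sum to 63; max(0, 57 - 63) = 0.
Villager 5: others sum to 65; max(0, 57 - 65) = 0.
Total collected = 16 + 9 + 6 + 0 + 0 = 31.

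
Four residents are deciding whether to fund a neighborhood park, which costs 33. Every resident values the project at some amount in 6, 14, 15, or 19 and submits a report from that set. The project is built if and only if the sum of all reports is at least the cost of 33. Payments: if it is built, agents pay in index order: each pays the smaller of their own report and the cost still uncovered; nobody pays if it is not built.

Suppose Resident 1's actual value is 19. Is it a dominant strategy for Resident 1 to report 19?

No

Consider the case where Resident 2 reports 6, Resident 3 reports 6 and Resident 4 reports 6.
Truthful report 19: project built, pays 19, utility 19 - 19 = 0.
Report 15 instead: project built, pays 15, utility 19 - 15 = 4.
Since 4 > 0, reporting 15 is strictly better here, so truthful reporting is not dominant.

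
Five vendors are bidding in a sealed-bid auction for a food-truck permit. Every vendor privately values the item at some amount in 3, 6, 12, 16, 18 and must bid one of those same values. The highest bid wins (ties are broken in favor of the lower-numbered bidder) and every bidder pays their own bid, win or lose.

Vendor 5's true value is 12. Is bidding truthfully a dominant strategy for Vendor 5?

Consider the case where Vendor 1 bids 3, Vendor 2 bids 3, Vendor 3 bids 3 and Vendor 4 bids 3.
Truthful bid 12: wins, pays 12, utility 12 - 12 = 0.
Bid 6 instead: wins, pays 6, utility 12 - 6 = 6.
Since 6 > 0, bidding 6 is strictly better here, so truthful bidding is not dominant.

No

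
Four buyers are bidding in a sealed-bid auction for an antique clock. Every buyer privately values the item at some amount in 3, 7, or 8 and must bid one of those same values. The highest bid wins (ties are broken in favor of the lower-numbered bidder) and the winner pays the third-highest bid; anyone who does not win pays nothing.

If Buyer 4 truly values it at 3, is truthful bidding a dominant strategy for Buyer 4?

Yes

Check each profile of the others' bids and compare truth against every alternative bid.
Others bid (3, 3, 3): truth gives 0, best alternative gives 0.
Others bid (3, 3, 7): truth gives 0, best alternative gives 0.
Others bid (3, 3, 8): truth gives 0, best alternative gives 0.
Others bid (3, 7, 3): truth gives 0, best alternative gives 0.
Others bid (3, 7, 7): truth gives 0, best alternative gives 0.
Others bid (3, 7, 8): truth gives 0, best alternative gives 0.
(Remaining 21 profiles checked similarly; truth is weakly best in each.)
In every case the truthful bid is at least as good as any alternative, so it is a dominant strategy.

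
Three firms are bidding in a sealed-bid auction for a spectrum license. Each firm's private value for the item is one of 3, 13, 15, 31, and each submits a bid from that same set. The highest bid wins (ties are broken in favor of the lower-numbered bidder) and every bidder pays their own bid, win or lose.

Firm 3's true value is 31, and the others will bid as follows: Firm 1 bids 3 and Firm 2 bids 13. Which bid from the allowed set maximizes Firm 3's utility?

Bid 3: loses but pays 3, utility -3.
Bid 13: loses but pays 13, utility -13.
Bid 15: wins, pays 15, utility 31 - 15 = 16.
Bid 31: wins, pays 31, utility 31 - 31 = 0.
The best choice is 15 with utility 16.

15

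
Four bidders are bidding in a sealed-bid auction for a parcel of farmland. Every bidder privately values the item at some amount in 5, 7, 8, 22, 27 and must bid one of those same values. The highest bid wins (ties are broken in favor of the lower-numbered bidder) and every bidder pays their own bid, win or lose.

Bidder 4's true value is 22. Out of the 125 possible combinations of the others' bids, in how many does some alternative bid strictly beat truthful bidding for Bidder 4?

106

Others bid (5, 5, 5): truth gives 0; bid 7 gives 15 > 0. Violating.
Others bid (5, 5, 7): truth gives 0; bid 8 gives 14 > 0. Violating.
Others bid (5, 5, 22): truth gives -22; bid 5 gives -5 > -22. Violating.
Others bid (5, 5, 27): truth gives -22; bid 5 gives -5 > -22. Violating.
Others bid (5, 5, 8): truth gives 0; no alternative beats it.
Others bid (5, 7, 8): truth gives 0; no alternative beats it.
(Checking all 125 profiles: 106 have a profitable deviation, 19 do not.)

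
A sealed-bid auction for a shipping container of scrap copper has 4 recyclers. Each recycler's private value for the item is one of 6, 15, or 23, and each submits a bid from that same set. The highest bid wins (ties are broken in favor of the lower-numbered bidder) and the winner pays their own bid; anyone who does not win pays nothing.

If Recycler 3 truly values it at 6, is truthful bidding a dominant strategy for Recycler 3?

Yes

Check each profile of the others' bids and compare truth against every alternative bid.
Others bid (6, 6, 6): truth gives 0, best alternative gives -9.
Others bid (6, 6, 15): truth gives 0, best alternative gives -9.
Others bid (6, 6, 23): truth gives 0, best alternative gives 0.
Others bid (6, 15, 6): truth gives 0, best alternative gives 0.
Others bid (6, 15, 15): truth gives 0, best alternative gives 0.
Others bid (6, 15, 23): truth gives 0, best alternative gives 0.
(Remaining 21 profiles checked similarly; truth is weakly best in each.)
In every case the truthful bid is at least as good as any alternative, so it is a dominant strategy.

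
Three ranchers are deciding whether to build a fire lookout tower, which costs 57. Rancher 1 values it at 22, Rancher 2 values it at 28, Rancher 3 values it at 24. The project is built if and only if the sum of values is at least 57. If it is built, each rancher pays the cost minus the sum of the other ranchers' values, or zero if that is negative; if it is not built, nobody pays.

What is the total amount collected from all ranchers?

Total value 74 ≥ cost 57, so it is built.
Rancher 1: others sum to 52; max(0, 57 - 52) = 5.
Rancher 2: others sum to 46; max(0, 57 - 46) = 11.
Rancher 3: others sum to 50; max(0, 57 - 50) = 7.
Total collected = 5 + 11 + 7 = 23.

23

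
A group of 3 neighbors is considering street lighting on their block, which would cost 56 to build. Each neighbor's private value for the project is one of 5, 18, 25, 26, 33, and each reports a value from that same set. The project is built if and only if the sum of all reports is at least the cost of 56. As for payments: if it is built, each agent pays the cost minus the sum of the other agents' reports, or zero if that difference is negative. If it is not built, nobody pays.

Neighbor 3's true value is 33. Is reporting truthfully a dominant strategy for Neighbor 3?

Yes

Check each profile of the others' reports and compare truth against every alternative report.
Others report (25, 33): truth gives 33, best alternative gives 33.
Others report (26, 33): truth gives 33, best alternative gives 33.
Others report (33, 25): truth gives 33, best alternative gives 33.
Others report (33, 26): truth gives 33, best alternative gives 33.
Others report (33, 33): truth gives 33, best alternative gives 33.
Others report (26, 26): truth gives 29, best alternative gives 29.
(Remaining 19 profiles checked similarly; truth is weakly best in each.)
In every case the truthful report is at least as good as any alternative, so it is a dominant strategy.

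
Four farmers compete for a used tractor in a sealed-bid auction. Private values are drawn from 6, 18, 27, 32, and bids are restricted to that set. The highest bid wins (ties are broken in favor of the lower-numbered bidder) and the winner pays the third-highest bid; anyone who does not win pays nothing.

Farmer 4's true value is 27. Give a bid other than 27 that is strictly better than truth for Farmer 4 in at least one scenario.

Suppose Farmer 1 bids 6, Farmer 2 bids 6 and Farmer 3 bids 27.
Bid 27: loses, pays 0, utility 0.
Bid 32: wins, pays 6, utility 27 - 6 = 21.
So bidding 32 beats truth here (21 > 0).

32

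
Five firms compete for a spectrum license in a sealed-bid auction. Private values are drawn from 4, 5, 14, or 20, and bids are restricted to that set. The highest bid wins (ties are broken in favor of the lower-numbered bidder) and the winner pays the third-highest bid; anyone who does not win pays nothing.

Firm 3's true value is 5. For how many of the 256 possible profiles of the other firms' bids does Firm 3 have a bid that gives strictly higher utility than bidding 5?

Others bid (4, 4, 4, 14): truth gives 0; bid 14 gives 1 > 0. Violating.
Others bid (4, 4, 4, 20): truth gives 0; bid 20 gives 1 > 0. Violating.
Others bid (4, 4, 14, 4): truth gives 0; bid 14 gives 1 > 0. Violating.
Others bid (4, 4, 20, 4): truth gives 0; bid 20 gives 1 > 0. Violating.
Others bid (4, 4, 4, 4): truth gives 1; no alternative beats it.
Others bid (4, 4, 4, 5): truth gives 1; no alternative beats it.
(Checking all 256 profiles: 8 have a profitable deviation, 248 do not.)

8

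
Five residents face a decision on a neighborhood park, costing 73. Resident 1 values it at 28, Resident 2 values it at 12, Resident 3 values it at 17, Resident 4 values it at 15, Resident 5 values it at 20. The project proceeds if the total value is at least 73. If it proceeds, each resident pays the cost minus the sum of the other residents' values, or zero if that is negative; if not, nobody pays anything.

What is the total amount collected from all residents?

10

Total value 92 ≥ cost 73, so it is built.
Resident 1: others sum to 64; max(0, 73 - 64) = 9.
Resident 2: others sum to 80; max(0, 73 - 80) = 0.
Resident 3: others sum to 75; max(0, 73 - 75) = 0.
Resident 4: others sum to 77; max(0, 73 - 77) = 0.
Resident 5: others sum to 72; max(0, 73 - 72) = 1.
Total collected = 9 + 0 + 0 + 0 + 1 = 10.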